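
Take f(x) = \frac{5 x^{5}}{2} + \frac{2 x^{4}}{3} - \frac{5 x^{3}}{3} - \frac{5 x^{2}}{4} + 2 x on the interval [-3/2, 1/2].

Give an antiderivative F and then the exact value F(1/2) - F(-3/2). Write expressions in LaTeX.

The integrand splits into summands that can be handled one at a time.
F(x) = \frac{5 x^{6}}{12} + \frac{2 x^{5}}{15} - \frac{5 x^{4}}{12} - \frac{5 x^{3}}{12} + x^{2} is an antiderivative of f.
Check: d/dx[\frac{5 x^{6}}{12} + \frac{2 x^{5}}{15} - \frac{5 x^{4}}{12} - \frac{5 x^{3}}{12} + x^{2}] = \frac{5 x^{5}}{2} + \frac{2 x^{4}}{3} - \frac{5 x^{3}}{3} - \frac{5 x^{2}}{4} + 2 x = f(x).
F(1/2) = \frac{701}{3840}; F(-3/2) = \frac{6759}{1280}.
Integral = F(1/2) - F(-3/2) = - \frac{2447}{480}.

Antiderivative: F(x) = \frac{5 x^{6}}{12} + \frac{2 x^{5}}{15} - \frac{5 x^{4}}{12} - \frac{5 x^{3}}{12} + x^{2}; value = - \frac{2447}{480}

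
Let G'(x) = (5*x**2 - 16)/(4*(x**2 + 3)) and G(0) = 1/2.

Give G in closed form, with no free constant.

G(x) = (15*x - 31*sqrt(3)*atan(sqrt(3)*x/3) + 6)/12

Check a candidate G(x) by differentiating: d/dx[G] must match the given G'(x).
A general antiderivative is 5*x/4 - 31*sqrt(3)*atan(sqrt(3)*x/3)/12 + C.
The condition gives C = 1/2 - (0) = 1/2.
So G(x) = (15*x - 31*sqrt(3)*atan(sqrt(3)*x/3) + 6)/12.
Check: d/dx[(15*x - 31*sqrt(3)*atan(sqrt(3)*x/3) + 6)/12] = (5*x**2 - 16)/(4*x**2 + 12), which equals G'(x).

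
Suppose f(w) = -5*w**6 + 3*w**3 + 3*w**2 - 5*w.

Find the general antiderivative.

The integrand splits into summands that can be handled one at a time.
Check: d/dw[-5*w**7/7 + 3*w**4/4 + w**3 - 5*w**2/2] = -5*w**6 + 3*w**3 + 3*w**2 - 5*w = f(w).

F(w) = -5*w**7/7 + 3*w**4/4 + w**3 - 5*w**2/2 + C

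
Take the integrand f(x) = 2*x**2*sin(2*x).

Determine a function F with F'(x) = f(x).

Check any antiderivative F(x) by computing F'(x) and comparing it with f(x).
Check: d/dx[-x**2*cos(2*x) + x*sin(2*x) + cos(2*x)/2] = 2*x**2*sin(2*x) = f(x).

An antiderivative is F(x) = -x**2*cos(2*x) + x*sin(2*x) + cos(2*x)/2.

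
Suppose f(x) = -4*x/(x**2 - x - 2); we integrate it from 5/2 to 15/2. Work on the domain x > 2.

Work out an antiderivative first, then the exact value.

Antiderivative: F(x) = 4*(-2*log(x - 2) - log(x + 1))/3; value = -8*log(11/2)/3 - 4*log(17/2)/3 - 8*log(2)/3 + 4*log(7/2)/3

Factor the denominator ((x - 2)*(x + 1)) and decompose: f = -4/(3*(x + 1)) - 8/(3*(x - 2)); each piece integrates to a log, atan, or power term.
F(x) = 4*(-2*log(x - 2) - log(x + 1))/3 is an antiderivative of f.
Check: d/dx[4*(-2*log(x - 2) - log(x + 1))/3] = -4*x/(x**2 - x - 2) = f(x).
F(15/2) = -8*log(11/2)/3 - 4*log(17/2)/3; F(5/2) = -4*log(7/2)/3 + 8*log(2)/3.
Integral = F(15/2) - F(5/2) = -8*log(11/2)/3 - 4*log(17/2)/3 - 8*log(2)/3 + 4*log(7/2)/3.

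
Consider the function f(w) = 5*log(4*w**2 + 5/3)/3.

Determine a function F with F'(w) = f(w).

An antiderivative is F(w) = 5*w*log(4*w**2 + 5/3)/3 - 10*w/3 + 5*sqrt(15)*atan(2*sqrt(15)*w/5)/9.

An antiderivative F(w) passes only if d/dw[F] lands on f(w) exactly.
Check: d/dw[5*w*log(4*w**2 + 5/3)/3 - 10*w/3 + 5*sqrt(15)*atan(2*sqrt(15)*w/5)/9] = 5*log(4*w**2 + 5/3)/3 = f(w).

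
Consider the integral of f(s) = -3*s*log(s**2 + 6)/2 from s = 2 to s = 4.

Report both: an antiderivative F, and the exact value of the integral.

Antiderivative: F(s) = 3*(-s**2*log(s**2 + 6) + s**2 - 6*log(s**2 + 6))/4; value = -33*log(22)/2 + 9 + 15*log(10)/2

Differentiate the proposed F(s) back; it has to land on f(s) exactly.
F(s) = 3*(-s**2*log(s**2 + 6) + s**2 - 6*log(s**2 + 6))/4 is an antiderivative of f.
Check: d/ds[3*(-s**2*log(s**2 + 6) + s**2 - 6*log(s**2 + 6))/4] = -3*s*log(s**2 + 6)/2 = f(s).
F(4) = 12 - 33*log(22)/2; F(2) = 3 - 15*log(10)/2.
Integral = F(4) - F(2) = -33*log(22)/2 + 9 + 15*log(10)/2.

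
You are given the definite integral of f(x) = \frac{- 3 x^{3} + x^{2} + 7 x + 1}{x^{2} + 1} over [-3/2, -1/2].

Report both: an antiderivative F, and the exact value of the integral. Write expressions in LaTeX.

Antiderivative: F(x) = - \frac{3 x^{2}}{2} + x + 5 \log{\left(x^{2} + 1 \right)}; value = - 5 \log{\left(\frac{13}{2} \right)} + 4 + 5 \log{\left(\frac{5}{2} \right)}

Recover f(x) by differentiating a candidate F(x); any mismatch rules it out.
F(x) = - \frac{3 x^{2}}{2} + x + 5 \log{\left(x^{2} + 1 \right)} is an antiderivative of f.
Check: d/dx[- \frac{3 x^{2}}{2} + x + 5 \log{\left(x^{2} + 1 \right)}] = \frac{- 3 x^{3} + x^{2} + 7 x + 1}{x^{2} + 1} = f(x).
F(-1/2) = - \frac{7}{8} + 5 \log{\left(\frac{5}{4} \right)}; F(-3/2) = - \frac{39}{8} + 5 \log{\left(\frac{13}{4} \right)}.
Integral = F(-1/2) - F(-3/2) = - 5 \log{\left(\frac{13}{2} \right)} + 4 + 5 \log{\left(\frac{5}{2} \right)}.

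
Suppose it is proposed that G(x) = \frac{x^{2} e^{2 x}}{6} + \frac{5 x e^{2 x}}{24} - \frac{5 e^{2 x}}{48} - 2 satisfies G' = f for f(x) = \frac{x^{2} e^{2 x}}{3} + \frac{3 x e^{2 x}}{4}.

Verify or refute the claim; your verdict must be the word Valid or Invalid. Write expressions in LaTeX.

Valid: G'(x) = f(x).

d/dx[G] = \frac{x^{2} e^{2 x}}{3} + \frac{3 x e^{2 x}}{4}
This equals f(x) exactly, so the claim holds.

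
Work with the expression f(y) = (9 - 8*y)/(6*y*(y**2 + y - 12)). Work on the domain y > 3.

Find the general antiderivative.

F(y) = (-21*log(y) - 20*log(y - 3) + 41*log(y + 4))/168 + C

Factor the denominator (6*y*(y - 3)*(y + 4)) and decompose: f = 41/(168*(y + 4)) - 5/(42*(y - 3)) - 1/(8*y); each piece integrates to a log, atan, or power term.
Check: d/dy[(-21*log(y) - 20*log(y - 3) + 41*log(y + 4))/168] = (9 - 8*y)/(6*y**3 + 6*y**2 - 72*y), which equals f(y).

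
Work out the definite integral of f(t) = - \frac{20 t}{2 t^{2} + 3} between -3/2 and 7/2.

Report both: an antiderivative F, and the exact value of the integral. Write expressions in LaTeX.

f matches the chain-rule pattern g'(h)*h' with inner function h(t) = 2 t^{2} + 3; substituting u = h(t) collapses the integral.
F(t) = - 5 \log{\left(2 t^{2} + 3 \right)} is an antiderivative of f.
Check: d/dt[- 5 \log{\left(2 t^{2} + 3 \right)}] = - \frac{20 t}{2 t^{2} + 3} = f(t).
F(7/2) = - 5 \log{\left(\frac{55}{2} \right)}; F(-3/2) = - 5 \log{\left(\frac{15}{2} \right)}.
Integral = F(7/2) - F(-3/2) = - 5 \log{\left(\frac{55}{2} \right)} + 5 \log{\left(\frac{15}{2} \right)}.

Antiderivative: F(t) = - 5 \log{\left(2 t^{2} + 3 \right)}; value = - 5 \log{\left(\frac{55}{2} \right)} + 5 \log{\left(\frac{15}{2} \right)}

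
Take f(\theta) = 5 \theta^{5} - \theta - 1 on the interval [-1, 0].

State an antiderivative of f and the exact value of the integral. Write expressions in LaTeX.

Antiderivative: F(\theta) = \frac{5 \theta^{6}}{6} - \frac{\theta^{2}}{2} - \theta; value = - \frac{4}{3}

Integrate term by term and add the pieces.
F(\theta) = \frac{5 \theta^{6}}{6} - \frac{\theta^{2}}{2} - \theta is an antiderivative of f.
Check: d/d\theta[\frac{5 \theta^{6}}{6} - \frac{\theta^{2}}{2} - \theta] = 5 \theta^{5} - \theta - 1 = f(\theta).
F(0) = 0; F(-1) = \frac{4}{3}.
Integral = F(0) - F(-1) = - \frac{4}{3}.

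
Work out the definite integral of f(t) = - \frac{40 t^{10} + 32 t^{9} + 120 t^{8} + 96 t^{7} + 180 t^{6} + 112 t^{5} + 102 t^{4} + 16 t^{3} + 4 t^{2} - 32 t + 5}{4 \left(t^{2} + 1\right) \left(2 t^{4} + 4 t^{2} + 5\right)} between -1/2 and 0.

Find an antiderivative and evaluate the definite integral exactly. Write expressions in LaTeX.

Antiderivative: F(t) = - \frac{4 t^{5} + 4 t^{4} - 4 \log{\left(t^{4} + 2 t^{2} + \frac{5}{2} \right)} + \operatorname{atan}{\left(t \right)} + 5}{4}; value = - \log{\left(\frac{49}{16} \right)} - \frac{\operatorname{atan}{\left(\frac{1}{2} \right)}}{4} + \frac{1}{32} + \log{\left(\frac{5}{2} \right)}

A candidate is checked by its d/dt: the result must match f(t).
F(t) = - \frac{4 t^{5} + 4 t^{4} - 4 \log{\left(t^{4} + 2 t^{2} + \frac{5}{2} \right)} + \operatorname{atan}{\left(t \right)} + 5}{4} is an antiderivative of f.
Check: d/dt[- \frac{4 t^{5} + 4 t^{4} - 4 \log{\left(t^{4} + 2 t^{2} + \frac{5}{2} \right)} + \operatorname{atan}{\left(t \right)} + 5}{4}] = \frac{- 40 t^{10} - 32 t^{9} - 120 t^{8} - 96 t^{7} - 180 t^{6} - 112 t^{5} - 102 t^{4} - 16 t^{3} - 4 t^{2} + 32 t - 5}{8 t^{6} + 24 t^{4} + 36 t^{2} + 20}, which equals f(t).
F(0) = - \frac{5}{4} + \log{\left(\frac{5}{2} \right)}; F(-1/2) = - \frac{41}{32} + \frac{\operatorname{atan}{\left(\frac{1}{2} \right)}}{4} + \log{\left(\frac{49}{16} \right)}.
Integral = F(0) - F(-1/2) = - \log{\left(\frac{49}{16} \right)} - \frac{\operatorname{atan}{\left(\frac{1}{2} \right)}}{4} + \frac{1}{32} + \log{\left(\frac{5}{2} \right)}.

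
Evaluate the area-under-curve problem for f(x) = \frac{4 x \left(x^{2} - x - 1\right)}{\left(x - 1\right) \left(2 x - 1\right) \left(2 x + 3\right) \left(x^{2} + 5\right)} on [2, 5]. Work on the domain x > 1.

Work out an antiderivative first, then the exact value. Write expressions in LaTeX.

Antiderivative: F(x) = \frac{- 812 \log{\left(x - 1 \right)} + 725 \log{\left(x - \frac{1}{2} \right)} - 693 \log{\left(x + \frac{3}{2} \right)} + 390 \log{\left(x^{2} + 5 \right)} + 1100 \sqrt{5} \operatorname{atan}{\left(\frac{\sqrt{5} x}{5} \right)}}{6090}; value = - \frac{110 \sqrt{5} \operatorname{atan}{\left(\frac{2 \sqrt{5}}{5} \right)}}{609} - \frac{33 \log{\left(\frac{13}{2} \right)}}{290} - \frac{2 \log{\left(4 \right)}}{15} - \frac{13 \log{\left(9 \right)}}{203} - \frac{5 \log{\left(\frac{3}{2} \right)}}{42} + \frac{33 \log{\left(\frac{7}{2} \right)}}{290} + \frac{5 \log{\left(\frac{9}{2} \right)}}{42} + \frac{13 \log{\left(30 \right)}}{203} + \frac{110 \sqrt{5} \operatorname{atan}{\left(\sqrt{5} \right)}}{609}

The denominator factors as \left(x - 1\right) \left(2 x - 1\right) \left(2 x + 3\right) \left(x^{2} + 5\right); partial fractions split f into directly integrable pieces: \frac{2 \left(39 x + 275\right)}{609 \left(x^{2} + 5\right)} - \frac{33}{145 \left(2 x + 3\right)} + \frac{5}{21 \left(2 x - 1\right)} - \frac{2}{15 \left(x - 1\right)}.
F(x) = \frac{- 812 \log{\left(x - 1 \right)} + 725 \log{\left(x - \frac{1}{2} \right)} - 693 \log{\left(x + \frac{3}{2} \right)} + 390 \log{\left(x^{2} + 5 \right)} + 1100 \sqrt{5} \operatorname{atan}{\left(\frac{\sqrt{5} x}{5} \right)}}{6090} is an antiderivative of f.
Check: d/dx[\frac{- 812 \log{\left(x - 1 \right)} + 725 \log{\left(x - \frac{1}{2} \right)} - 693 \log{\left(x + \frac{3}{2} \right)} + 390 \log{\left(x^{2} + 5 \right)} + 1100 \sqrt{5} \operatorname{atan}{\left(\frac{\sqrt{5} x}{5} \right)}}{6090}] = \frac{4 x^{3} - 4 x^{2} - 4 x}{4 x^{5} + 13 x^{3} + 3 x^{2} - 35 x + 15}, which equals f(x).
F(5) = - \frac{33 \log{\left(\frac{13}{2} \right)}}{290} - \frac{2 \log{\left(4 \right)}}{15} + \frac{5 \log{\left(\frac{9}{2} \right)}}{42} + \frac{13 \log{\left(30 \right)}}{203} + \frac{110 \sqrt{5} \operatorname{atan}{\left(\sqrt{5} \right)}}{609}; F(2) = - \frac{33 \log{\left(\frac{7}{2} \right)}}{290} + \frac{5 \log{\left(\frac{3}{2} \right)}}{42} + \frac{13 \log{\left(9 \right)}}{203} + \frac{110 \sqrt{5} \operatorname{atan}{\left(\frac{2 \sqrt{5}}{5} \right)}}{609}.
Integral = F(5) - F(2) = - \frac{110 \sqrt{5} \operatorname{atan}{\left(\frac{2 \sqrt{5}}{5} \right)}}{609} - \frac{33 \log{\left(\frac{13}{2} \right)}}{290} - \frac{2 \log{\left(4 \right)}}{15} - \frac{13 \log{\left(9 \right)}}{203} - \frac{5 \log{\left(\frac{3}{2} \right)}}{42} + \frac{33 \log{\left(\frac{7}{2} \right)}}{290} + \frac{5 \log{\left(\frac{9}{2} \right)}}{42} + \frac{13 \log{\left(30 \right)}}{203} + \frac{110 \sqrt{5} \operatorname{atan}{\left(\sqrt{5} \right)}}{609}.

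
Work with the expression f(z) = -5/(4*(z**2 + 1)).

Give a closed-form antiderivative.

Recover f(z) by differentiating a candidate F(z); any mismatch rules it out.
Check: d/dz[-5*atan(z)/4] = -5/(4*z**2 + 4), which equals f(z).

An antiderivative is F(z) = -5*atan(z)/4.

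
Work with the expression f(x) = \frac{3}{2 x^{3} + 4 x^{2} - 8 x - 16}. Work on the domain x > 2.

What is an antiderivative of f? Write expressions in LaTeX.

An antiderivative is F(x) = \frac{3 \left(\left(x + 2\right) \log{\left(x - 2 \right)} - \left(x + 2\right) \log{\left(x + 2 \right)} + 4\right)}{32 \left(x + 2\right)}.

The denominator factors as 2 \left(x - 2\right) \left(x + 2\right)^{2}; partial fractions split f into directly integrable pieces: - \frac{3}{32 \left(x + 2\right)} - \frac{3}{8 \left(x + 2\right)^{2}} + \frac{3}{32 \left(x - 2\right)}.
Check: d/dx[\frac{3 \left(\left(x + 2\right) \log{\left(x - 2 \right)} - \left(x + 2\right) \log{\left(x + 2 \right)} + 4\right)}{32 \left(x + 2\right)}] = \frac{3}{2 x^{3} + 4 x^{2} - 8 x - 16} = f(x).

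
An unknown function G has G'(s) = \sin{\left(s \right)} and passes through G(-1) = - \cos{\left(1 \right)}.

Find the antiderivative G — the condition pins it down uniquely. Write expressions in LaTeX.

G(s) = - \cos{\left(s \right)}

Recover the given G'(s) by differentiating a candidate G(s); any mismatch rules it out.
A general antiderivative is - \cos{\left(s \right)} + C.
The condition gives C = - \cos{\left(1 \right)} - (- \cos{\left(1 \right)}) = 0.
So G(s) = - \cos{\left(s \right)}.
Check: d/ds[- \cos{\left(s \right)}] = \sin{\left(s \right)} = G'(s).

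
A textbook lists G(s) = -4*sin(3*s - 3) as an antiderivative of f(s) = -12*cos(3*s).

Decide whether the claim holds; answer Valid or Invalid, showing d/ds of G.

Invalid: d/ds[G] - f = 12*cos(3*s) - 12*cos(3*s - 3), which is not 0.

d/ds[G] = -12*cos(3*s - 3)
d/ds[G] - f(s) = 12*cos(3*s) - 12*cos(3*s - 3) != 0.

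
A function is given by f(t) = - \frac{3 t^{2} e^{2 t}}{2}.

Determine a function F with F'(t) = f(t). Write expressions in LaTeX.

Recognize the product-rule pattern: f = u'v + uv' with u = - \frac{3 t^{2}}{4} + \frac{3 t}{4} - \frac{3}{8}, v = e^{2 t}, so integration by parts undoes it.
Check: d/dt[- \frac{3 t^{2} e^{2 t}}{4} + \frac{3 t e^{2 t}}{4} - \frac{3 e^{2 t}}{8}] = - \frac{3 t^{2} e^{2 t}}{2} = f(t).

An antiderivative is F(t) = - \frac{3 t^{2} e^{2 t}}{4} + \frac{3 t e^{2 t}}{4} - \frac{3 e^{2 t}}{8}.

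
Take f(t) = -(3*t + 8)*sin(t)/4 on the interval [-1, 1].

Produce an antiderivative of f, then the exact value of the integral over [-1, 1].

Antiderivative: F(t) = 3*t*cos(t)/4 - 3*sin(t)/4 + 2*cos(t); value = -3*sin(1)/2 + 3*cos(1)/2

Any candidate F(t) must reproduce f(t) exactly when differentiated.
F(t) = 3*t*cos(t)/4 - 3*sin(t)/4 + 2*cos(t) is an antiderivative of f.
Check: d/dt[3*t*cos(t)/4 - 3*sin(t)/4 + 2*cos(t)] = -3*t*sin(t)/4 - 2*sin(t), which equals f(t).
F(1) = -3*sin(1)/4 + 11*cos(1)/4; F(-1) = 3*sin(1)/4 + 5*cos(1)/4.
Integral = F(1) - F(-1) = -3*sin(1)/2 + 3*cos(1)/2.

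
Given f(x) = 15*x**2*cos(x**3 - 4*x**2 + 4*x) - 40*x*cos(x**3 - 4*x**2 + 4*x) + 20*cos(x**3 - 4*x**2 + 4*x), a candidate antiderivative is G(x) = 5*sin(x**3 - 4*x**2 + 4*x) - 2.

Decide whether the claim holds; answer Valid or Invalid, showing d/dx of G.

d/dx[G] = 15*x**2*cos(x**3 - 4*x**2 + 4*x) - 40*x*cos(x**3 - 4*x**2 + 4*x) + 20*cos(x**3 - 4*x**2 + 4*x)
This equals f(x) exactly, so the claim holds.

Valid. The derivative of G reproduces f.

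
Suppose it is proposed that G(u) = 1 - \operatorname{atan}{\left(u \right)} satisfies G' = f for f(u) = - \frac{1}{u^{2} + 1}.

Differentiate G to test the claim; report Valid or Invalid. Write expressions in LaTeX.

d/du[G] = - \frac{1}{u^{2} + 1}
This equals f(u) exactly, so the claim holds.

Valid - differentiating G returns exactly f.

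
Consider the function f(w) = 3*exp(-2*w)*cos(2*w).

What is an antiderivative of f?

Whatever form F(w) takes, F'(w) = f(w) is non-negotiable.
Check: d/dw[3*(sin(2*w) - cos(2*w))*exp(-2*w)/4] = 3*exp(-2*w)*cos(2*w) = f(w).

An antiderivative is F(w) = 3*(sin(2*w) - cos(2*w))*exp(-2*w)/4.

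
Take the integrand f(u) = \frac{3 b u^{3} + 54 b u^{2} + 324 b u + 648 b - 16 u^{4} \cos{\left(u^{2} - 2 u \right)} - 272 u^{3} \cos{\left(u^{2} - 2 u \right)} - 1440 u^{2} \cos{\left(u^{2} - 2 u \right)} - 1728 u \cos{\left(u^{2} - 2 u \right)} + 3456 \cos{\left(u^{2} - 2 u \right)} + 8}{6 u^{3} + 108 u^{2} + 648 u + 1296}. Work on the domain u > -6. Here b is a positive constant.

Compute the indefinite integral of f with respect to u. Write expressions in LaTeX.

F(u) = \frac{b u}{2} - \frac{4 \sin{\left(u^{2} - 2 u \right)}}{3} - \frac{2}{3 u^{2} + 36 u + 108} + C

An antiderivative F(u) passes only if d/du[F] lands on f(u) exactly.
Check: d/du[\frac{b u}{2} - \frac{4 \sin{\left(u^{2} - 2 u \right)}}{3} - \frac{2}{3 u^{2} + 36 u + 108}] = \frac{3 b u^{3} + 54 b u^{2} + 324 b u + 648 b - 16 u^{4} \cos{\left(u^{2} - 2 u \right)} - 272 u^{3} \cos{\left(u^{2} - 2 u \right)} - 1440 u^{2} \cos{\left(u^{2} - 2 u \right)} - 1728 u \cos{\left(u^{2} - 2 u \right)} + 3456 \cos{\left(u^{2} - 2 u \right)} + 8}{6 u^{3} + 108 u^{2} + 648 u + 1296} = f(u).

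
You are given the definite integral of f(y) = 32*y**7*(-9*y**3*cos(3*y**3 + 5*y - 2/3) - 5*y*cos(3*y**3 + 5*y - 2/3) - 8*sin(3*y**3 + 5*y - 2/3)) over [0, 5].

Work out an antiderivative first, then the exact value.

Antiderivative: F(y) = -32*y**8*sin(3*y**3 + 5*y - 2/3); value = -12500000*sin(1198/3)

Recognize the product-rule pattern: f = u'v + uv' with u = -32*y**8, v = sin(3*y**3 + 5*y - 2/3), so integration by parts undoes it.
F(y) = -32*y**8*sin(3*y**3 + 5*y - 2/3) is an antiderivative of f.
Check: d/dy[-32*y**8*sin(3*y**3 + 5*y - 2/3)] = -288*y**10*cos(3*y**3 + 5*y - 2/3) - 160*y**8*cos(3*y**3 + 5*y - 2/3) - 256*y**7*sin(3*y**3 + 5*y - 2/3), which equals f(y).
F(5) = -12500000*sin(1198/3); F(0) = 0.
Integral = F(5) - F(0) = -12500000*sin(1198/3).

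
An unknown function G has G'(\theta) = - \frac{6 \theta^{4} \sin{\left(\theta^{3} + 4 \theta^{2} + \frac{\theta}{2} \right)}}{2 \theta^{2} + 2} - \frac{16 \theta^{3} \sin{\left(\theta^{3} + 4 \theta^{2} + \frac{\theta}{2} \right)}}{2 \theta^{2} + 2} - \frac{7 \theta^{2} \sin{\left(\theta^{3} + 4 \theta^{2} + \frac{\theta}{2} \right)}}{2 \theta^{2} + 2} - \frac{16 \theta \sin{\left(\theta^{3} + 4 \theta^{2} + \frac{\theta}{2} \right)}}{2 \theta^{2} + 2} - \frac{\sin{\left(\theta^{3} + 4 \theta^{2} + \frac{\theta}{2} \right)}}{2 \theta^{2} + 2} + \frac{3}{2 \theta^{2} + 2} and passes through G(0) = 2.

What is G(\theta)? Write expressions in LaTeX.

Integrate term by term and add the pieces.
A general antiderivative is \cos{\left(\theta^{3} + 4 \theta^{2} + \frac{\theta}{2} \right)} + \frac{3 \operatorname{atan}{\left(\theta \right)}}{2} + C.
The condition gives C = 2 - (1) = 1.
So G(\theta) = \frac{2 \cos{\left(\theta^{3} + 4 \theta^{2} + \frac{\theta}{2} \right)} + 3 \operatorname{atan}{\left(\theta \right)} + 2}{2}.
Check: d/d\theta[\frac{2 \cos{\left(\theta^{3} + 4 \theta^{2} + \frac{\theta}{2} \right)} + 3 \operatorname{atan}{\left(\theta \right)} + 2}{2}] = \frac{- 6 \theta^{4} \sin{\left(\theta^{3} + 4 \theta^{2} + \frac{\theta}{2} \right)} - 16 \theta^{3} \sin{\left(\theta^{3} + 4 \theta^{2} + \frac{\theta}{2} \right)} - 7 \theta^{2} \sin{\left(\theta^{3} + 4 \theta^{2} + \frac{\theta}{2} \right)} - 16 \theta \sin{\left(\theta^{3} + 4 \theta^{2} + \frac{\theta}{2} \right)} - \sin{\left(\theta^{3} + 4 \theta^{2} + \frac{\theta}{2} \right)} + 3}{2 \theta^{2} + 2}, which equals G'(\theta).

G(\theta) = \frac{2 \cos{\left(\theta^{3} + 4 \theta^{2} + \frac{\theta}{2} \right)} + 3 \operatorname{atan}{\left(\theta \right)} + 2}{2}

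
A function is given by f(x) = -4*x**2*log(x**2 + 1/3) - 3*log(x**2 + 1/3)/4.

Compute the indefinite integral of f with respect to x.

The integrand splits into summands that can be handled one at a time.
Check: d/dx[-4*x**3*log(x**2 + 1/3)/3 + 8*x**3/9 - 3*x*log(x**2 + 1/3)/4 + 11*x/18 - 11*sqrt(3)*atan(sqrt(3)*x)/54] = -4*x**2*log(x**2 + 1/3) - 3*log(x**2 + 1/3)/4 = f(x).

F(x) = -4*x**3*log(x**2 + 1/3)/3 + 8*x**3/9 - 3*x*log(x**2 + 1/3)/4 + 11*x/18 - 11*sqrt(3)*atan(sqrt(3)*x)/54 + C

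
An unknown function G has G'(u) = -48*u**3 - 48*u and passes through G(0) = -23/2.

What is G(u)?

G(u) = -12*u**4 - 24*u**2 - 23/2

The substitution w = 2*u**2 + 2 works: G'(u) is exactly (dG/dw)*(dw/du) for that inner function.
A general antiderivative is -3*(2*u**2 + 2)**2 + C.
The condition gives C = -23/2 - (-12) = 1/2.
So G(u) = -12*u**4 - 24*u**2 - 23/2.
Check: d/du[-12*u**4 - 24*u**2 - 23/2] = -48*u**3 - 48*u = G'(u).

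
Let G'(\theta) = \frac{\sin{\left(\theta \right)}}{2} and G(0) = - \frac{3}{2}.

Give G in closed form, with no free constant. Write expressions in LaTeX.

The proposed G(\theta) is checked by its d/d\theta: the result must match the given G'(\theta).
A general antiderivative is - \frac{\cos{\left(\theta \right)}}{2} + C.
The condition gives C = - \frac{3}{2} - (- \frac{1}{2}) = -1.
So G(\theta) = - \frac{\cos{\left(\theta \right)}}{2} - 1.
Check: d/d\theta[- \frac{\cos{\left(\theta \right)}}{2} - 1] = \frac{\sin{\left(\theta \right)}}{2} = G'(\theta).

G(\theta) = - \frac{\cos{\left(\theta \right)}}{2} - 1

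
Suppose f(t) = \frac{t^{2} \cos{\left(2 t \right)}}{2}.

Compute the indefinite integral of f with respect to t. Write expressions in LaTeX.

F(t) = \frac{t^{2} \sin{\left(2 t \right)}}{4} + \frac{t \cos{\left(2 t \right)}}{4} - \frac{\sin{\left(2 t \right)}}{8} + C

Any candidate F(t) must reproduce f(t) exactly when differentiated.
Check: d/dt[\frac{t^{2} \sin{\left(2 t \right)}}{4} + \frac{t \cos{\left(2 t \right)}}{4} - \frac{\sin{\left(2 t \right)}}{8}] = \frac{t^{2} \cos{\left(2 t \right)}}{2} = f(t).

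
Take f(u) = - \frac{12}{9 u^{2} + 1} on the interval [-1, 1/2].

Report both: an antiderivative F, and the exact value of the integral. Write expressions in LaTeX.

Antiderivative: F(u) = - 4 \operatorname{atan}{\left(3 u \right)}; value = - 4 \operatorname{atan}{\left(3 \right)} - 4 \operatorname{atan}{\left(\frac{3}{2} \right)}

Recover f(u) by differentiating a candidate F(u); any mismatch rules it out.
F(u) = - 4 \operatorname{atan}{\left(3 u \right)} is an antiderivative of f.
Check: d/du[- 4 \operatorname{atan}{\left(3 u \right)}] = - \frac{12}{9 u^{2} + 1} = f(u).
F(1/2) = - 4 \operatorname{atan}{\left(\frac{3}{2} \right)}; F(-1) = 4 \operatorname{atan}{\left(3 \right)}.
Integral = F(1/2) - F(-1) = - 4 \operatorname{atan}{\left(3 \right)} - 4 \operatorname{atan}{\left(\frac{3}{2} \right)}.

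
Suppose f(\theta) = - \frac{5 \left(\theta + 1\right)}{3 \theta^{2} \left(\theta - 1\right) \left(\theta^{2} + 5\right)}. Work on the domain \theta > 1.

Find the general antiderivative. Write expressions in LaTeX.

F(\theta) = \frac{60 \theta \log{\left(\theta \right)} - 50 \theta \log{\left(\theta - 1 \right)} - 5 \theta \log{\left(\theta^{2} + 5 \right)} + 4 \sqrt{5} \theta \operatorname{atan}{\left(\frac{\sqrt{5} \theta}{5} \right)} - 30}{90 \theta} + C

Factor the denominator (3 \theta^{2} \left(\theta - 1\right) \left(\theta^{2} + 5\right)) and decompose: f = - \frac{\theta - 2}{9 \left(\theta^{2} + 5\right)} - \frac{5}{9 \left(\theta - 1\right)} + \frac{2}{3 \theta} + \frac{1}{3 \theta^{2}}; each piece integrates to a log, atan, or power term.
Check: d/d\theta[\frac{60 \theta \log{\left(\theta \right)} - 50 \theta \log{\left(\theta - 1 \right)} - 5 \theta \log{\left(\theta^{2} + 5 \right)} + 4 \sqrt{5} \theta \operatorname{atan}{\left(\frac{\sqrt{5} \theta}{5} \right)} - 30}{90 \theta}] = \frac{- 5 \theta - 5}{3 \theta^{5} - 3 \theta^{4} + 15 \theta^{3} - 15 \theta^{2}}, which equals f(\theta).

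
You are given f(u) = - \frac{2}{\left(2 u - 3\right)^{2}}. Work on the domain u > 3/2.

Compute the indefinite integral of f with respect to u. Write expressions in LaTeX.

F(u) = \frac{1}{2 u - 3} + C

Any candidate F(u) must reproduce f(u) exactly when differentiated.
Check: d/du[\frac{1}{2 u - 3}] = - \frac{2}{4 u^{2} - 12 u + 9}, which equals f(u).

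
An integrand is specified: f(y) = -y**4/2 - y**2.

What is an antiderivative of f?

Integrate term by term and add the pieces.
Check: d/dy[-y**5/10 - y**3/3] = -y**4/2 - y**2 = f(y).

An antiderivative is F(y) = -y**5/10 - y**3/3.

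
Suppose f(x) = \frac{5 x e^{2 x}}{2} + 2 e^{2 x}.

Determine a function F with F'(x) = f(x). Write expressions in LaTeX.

Recognize the product-rule pattern: f = u'v + uv' with u = \frac{5 x}{4} + \frac{3}{8}, v = e^{2 x}, so integration by parts undoes it.
Check: d/dx[\frac{5 x e^{2 x}}{4} + \frac{3 e^{2 x}}{8}] = \frac{5 x e^{2 x}}{2} + 2 e^{2 x} = f(x).

An antiderivative is F(x) = \frac{5 x e^{2 x}}{4} + \frac{3 e^{2 x}}{8}.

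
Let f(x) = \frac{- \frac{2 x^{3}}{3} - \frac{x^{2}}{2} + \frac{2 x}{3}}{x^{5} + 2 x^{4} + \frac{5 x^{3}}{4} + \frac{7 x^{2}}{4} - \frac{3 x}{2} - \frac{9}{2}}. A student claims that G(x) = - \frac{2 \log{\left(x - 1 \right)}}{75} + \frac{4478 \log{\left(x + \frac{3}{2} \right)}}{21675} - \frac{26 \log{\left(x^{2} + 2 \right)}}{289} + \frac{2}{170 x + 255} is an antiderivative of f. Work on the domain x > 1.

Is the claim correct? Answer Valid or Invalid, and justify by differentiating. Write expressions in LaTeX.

Invalid: d/dx[G] - f = \frac{92}{289 x^{2} + 578}, which is not 0.

d/dx[G] = \frac{- 1208 x^{3} + 474 x^{2} + 1484 x - 2484}{3468 x^{5} + 6936 x^{4} + 4335 x^{3} + 6069 x^{2} - 5202 x - 15606}
d/dx[G] - f(x) = \frac{92}{289 x^{2} + 578} != 0.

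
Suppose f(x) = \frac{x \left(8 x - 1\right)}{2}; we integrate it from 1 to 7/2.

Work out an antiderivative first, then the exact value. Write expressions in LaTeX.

Antiderivative: F(x) = \frac{4 x^{3}}{3} - \frac{x^{2}}{4}; value = \frac{2545}{48}

For F(x) to be correct the identity F'(x) - f(x) = 0 must hold.
F(x) = \frac{4 x^{3}}{3} - \frac{x^{2}}{4} is an antiderivative of f.
Check: d/dx[\frac{4 x^{3}}{3} - \frac{x^{2}}{4}] = 4 x^{2} - \frac{x}{2}, which equals f(x).
F(7/2) = \frac{2597}{48}; F(1) = \frac{13}{12}.
Integral = F(7/2) - F(1) = \frac{2545}{48}.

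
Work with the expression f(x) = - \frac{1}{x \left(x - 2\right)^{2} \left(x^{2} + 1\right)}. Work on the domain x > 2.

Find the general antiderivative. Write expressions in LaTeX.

Factor the denominator (x \left(x - 2\right)^{2} \left(x^{2} + 1\right)) and decompose: f = \frac{3 x - 4}{25 \left(x^{2} + 1\right)} + \frac{13}{100 \left(x - 2\right)} - \frac{1}{10 \left(x - 2\right)^{2}} - \frac{1}{4 x}; each piece integrates to a log, atan, or power term.
Check: d/dx[- \frac{25 x \log{\left(x \right)} - 13 x \log{\left(x - 2 \right)} - 6 x \log{\left(x^{2} + 1 \right)} + 16 x \operatorname{atan}{\left(x \right)} - 50 \log{\left(x \right)} + 26 \log{\left(x - 2 \right)} + 12 \log{\left(x^{2} + 1 \right)} - 32 \operatorname{atan}{\left(x \right)} - 10}{100 \left(x - 2\right)}] = - \frac{1}{x^{5} - 4 x^{4} + 5 x^{3} - 4 x^{2} + 4 x}, which equals f(x).

F(x) = - \frac{25 x \log{\left(x \right)} - 13 x \log{\left(x - 2 \right)} - 6 x \log{\left(x^{2} + 1 \right)} + 16 x \operatorname{atan}{\left(x \right)} - 50 \log{\left(x \right)} + 26 \log{\left(x - 2 \right)} + 12 \log{\left(x^{2} + 1 \right)} - 32 \operatorname{atan}{\left(x \right)} - 10}{100 \left(x - 2\right)} + C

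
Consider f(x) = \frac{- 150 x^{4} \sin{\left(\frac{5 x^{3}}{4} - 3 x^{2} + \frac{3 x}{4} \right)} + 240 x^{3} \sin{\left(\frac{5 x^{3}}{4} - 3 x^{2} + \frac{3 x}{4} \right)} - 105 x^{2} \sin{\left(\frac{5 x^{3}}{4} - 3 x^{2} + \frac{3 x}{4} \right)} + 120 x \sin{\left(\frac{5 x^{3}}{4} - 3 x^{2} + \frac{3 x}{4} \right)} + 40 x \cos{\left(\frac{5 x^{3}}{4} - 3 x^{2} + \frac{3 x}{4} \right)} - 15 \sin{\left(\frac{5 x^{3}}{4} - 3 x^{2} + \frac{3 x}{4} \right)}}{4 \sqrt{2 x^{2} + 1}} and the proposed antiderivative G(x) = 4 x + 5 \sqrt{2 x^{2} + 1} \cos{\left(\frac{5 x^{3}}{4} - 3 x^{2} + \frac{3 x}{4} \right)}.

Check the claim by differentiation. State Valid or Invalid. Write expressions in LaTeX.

Invalid: d/dx[G] - f = 4, which is not 0.

d/dx[G] = \frac{- 150 x^{4} \sin{\left(\frac{5 x^{3}}{4} - 3 x^{2} + \frac{3 x}{4} \right)} + 240 x^{3} \sin{\left(\frac{5 x^{3}}{4} - 3 x^{2} + \frac{3 x}{4} \right)} - 105 x^{2} \sin{\left(\frac{5 x^{3}}{4} - 3 x^{2} + \frac{3 x}{4} \right)} + 120 x \sin{\left(\frac{5 x^{3}}{4} - 3 x^{2} + \frac{3 x}{4} \right)} + 40 x \cos{\left(\frac{5 x^{3}}{4} - 3 x^{2} + \frac{3 x}{4} \right)} + 16 \sqrt{2 x^{2} + 1} - 15 \sin{\left(\frac{5 x^{3}}{4} - 3 x^{2} + \frac{3 x}{4} \right)}}{4 \sqrt{2 x^{2} + 1}}
d/dx[G] - f(x) = 4 != 0.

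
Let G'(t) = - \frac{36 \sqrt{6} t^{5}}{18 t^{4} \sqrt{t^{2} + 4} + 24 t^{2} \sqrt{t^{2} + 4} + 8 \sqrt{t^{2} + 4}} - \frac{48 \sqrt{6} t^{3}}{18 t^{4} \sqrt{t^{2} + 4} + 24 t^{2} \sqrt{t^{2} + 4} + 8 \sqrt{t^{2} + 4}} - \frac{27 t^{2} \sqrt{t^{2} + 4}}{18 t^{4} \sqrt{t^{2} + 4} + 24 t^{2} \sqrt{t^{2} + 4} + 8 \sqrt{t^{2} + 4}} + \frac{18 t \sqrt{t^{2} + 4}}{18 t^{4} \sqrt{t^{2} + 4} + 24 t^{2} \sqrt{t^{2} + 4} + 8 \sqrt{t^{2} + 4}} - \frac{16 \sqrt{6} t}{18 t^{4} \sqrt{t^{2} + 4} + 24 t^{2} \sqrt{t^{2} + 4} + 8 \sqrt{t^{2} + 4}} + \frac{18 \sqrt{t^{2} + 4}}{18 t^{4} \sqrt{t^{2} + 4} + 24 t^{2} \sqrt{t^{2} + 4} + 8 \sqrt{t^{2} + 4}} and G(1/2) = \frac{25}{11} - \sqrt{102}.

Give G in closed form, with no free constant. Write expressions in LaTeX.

The integrand splits into summands that can be handled one at a time.
A general antiderivative is \frac{3 t - 1}{2 t^{2} + \frac{4}{3}} - 4 \sqrt{\frac{3 t^{2}}{2} + 6} + C.
The condition gives C = \frac{25}{11} - \sqrt{102} - (\frac{3}{11} - \sqrt{102}) = 2.
So G(t) = \frac{3 t - 1}{2 t^{2} + \frac{4}{3}} - 4 \sqrt{\frac{3 t^{2}}{2} + 6} + 2.
Check: d/dt[\frac{3 t - 1}{2 t^{2} + \frac{4}{3}} - 4 \sqrt{\frac{3 t^{2}}{2} + 6} + 2] = \frac{- 36 \sqrt{6} t^{5} - 48 \sqrt{6} t^{3} - 27 t^{2} \sqrt{t^{2} + 4} + 18 t \sqrt{t^{2} + 4} - 16 \sqrt{6} t + 18 \sqrt{t^{2} + 4}}{18 t^{4} \sqrt{t^{2} + 4} + 24 t^{2} \sqrt{t^{2} + 4} + 8 \sqrt{t^{2} + 4}}, which equals G'(t).

G(t) = \frac{3 t - 1}{2 t^{2} + \frac{4}{3}} - 4 \sqrt{\frac{3 t^{2}}{2} + 6} + 2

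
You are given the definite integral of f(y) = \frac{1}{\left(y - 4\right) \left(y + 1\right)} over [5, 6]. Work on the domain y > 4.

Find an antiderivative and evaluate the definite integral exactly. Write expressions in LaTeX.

Antiderivative: F(y) = \frac{\log{\left(y - 4 \right)}}{5} - \frac{\log{\left(y + 1 \right)}}{5}; value = - \frac{\log{\left(7 \right)}}{5} + \frac{\log{\left(2 \right)}}{5} + \frac{\log{\left(6 \right)}}{5}

The denominator factors as \left(y - 4\right) \left(y + 1\right); partial fractions split f into directly integrable pieces: - \frac{1}{5 \left(y + 1\right)} + \frac{1}{5 \left(y - 4\right)}.
F(y) = \frac{\log{\left(y - 4 \right)}}{5} - \frac{\log{\left(y + 1 \right)}}{5} is an antiderivative of f.
Check: d/dy[\frac{\log{\left(y - 4 \right)}}{5} - \frac{\log{\left(y + 1 \right)}}{5}] = \frac{1}{y^{2} - 3 y - 4}, which equals f(y).
F(6) = - \frac{\log{\left(7 \right)}}{5} + \frac{\log{\left(2 \right)}}{5}; F(5) = - \frac{\log{\left(6 \right)}}{5}.
Integral = F(6) - F(5) = - \frac{\log{\left(7 \right)}}{5} + \frac{\log{\left(2 \right)}}{5} + \frac{\log{\left(6 \right)}}{5}.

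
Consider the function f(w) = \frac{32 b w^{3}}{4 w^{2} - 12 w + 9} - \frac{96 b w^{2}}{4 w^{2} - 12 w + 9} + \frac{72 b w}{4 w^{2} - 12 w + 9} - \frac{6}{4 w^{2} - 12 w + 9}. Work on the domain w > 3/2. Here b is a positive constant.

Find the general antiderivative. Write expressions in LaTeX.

The integrand splits into summands that can be handled one at a time.
Check: d/dw[4 b w^{2} + \frac{3}{2 w - 3}] = \frac{32 b w^{3} - 96 b w^{2} + 72 b w - 6}{4 w^{2} - 12 w + 9}, which equals f(w).

F(w) = 4 b w^{2} + \frac{3}{2 w - 3} + C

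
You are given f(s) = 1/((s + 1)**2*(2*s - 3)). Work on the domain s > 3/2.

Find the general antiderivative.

The denominator factors as (s + 1)**2*(2*s - 3); partial fractions split f into directly integrable pieces: 4/(25*(2*s - 3)) - 2/(25*(s + 1)) - 1/(5*(s + 1)**2).
Check: d/ds[2*log(s - 3/2)/25 - 2*log(s + 1)/25 + 1/(5*s + 5)] = 1/(2*s**3 + s**2 - 4*s - 3), which equals f(s).

F(s) = 2*log(s - 3/2)/25 - 2*log(s + 1)/25 + 1/(5*s + 5) + C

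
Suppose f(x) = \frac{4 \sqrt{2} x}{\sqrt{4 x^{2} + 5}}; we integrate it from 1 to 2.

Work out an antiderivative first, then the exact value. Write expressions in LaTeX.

The substitution u = 2 x^{2} + \frac{5}{2} works: f is exactly (dF/du)*(du/dx) for that inner function.
F(x) = 2 \sqrt{2 x^{2} + \frac{5}{2}} is an antiderivative of f.
Check: d/dx[2 \sqrt{2 x^{2} + \frac{5}{2}}] = \frac{4 \sqrt{2} x}{\sqrt{4 x^{2} + 5}} = f(x).
F(2) = \sqrt{42}; F(1) = 3 \sqrt{2}.
Integral = F(2) - F(1) = - 3 \sqrt{2} + \sqrt{42}.

Antiderivative: F(x) = 2 \sqrt{2 x^{2} + \frac{5}{2}}; value = - 3 \sqrt{2} + \sqrt{42}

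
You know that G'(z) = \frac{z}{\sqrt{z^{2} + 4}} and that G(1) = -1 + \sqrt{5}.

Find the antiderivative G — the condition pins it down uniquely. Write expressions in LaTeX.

The substitution u = z^{2} + 4 works: G'(z) is exactly (dG/du)*(du/dz) for that inner function.
A general antiderivative is \sqrt{z^{2} + 4} + C.
The condition gives C = -1 + \sqrt{5} - (\sqrt{5}) = -1.
So G(z) = \sqrt{z^{2} + 4} - 1.
Check: d/dz[\sqrt{z^{2} + 4} - 1] = \frac{z}{\sqrt{z^{2} + 4}} = G'(z).

G(z) = \sqrt{z^{2} + 4} - 1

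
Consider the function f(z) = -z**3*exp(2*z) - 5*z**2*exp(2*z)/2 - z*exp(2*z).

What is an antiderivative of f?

f has the shape u'v + uv' for u = -z**3/2 - z**2/2 and v = exp(2*z) — it is the derivative of the product u*v.
Check: d/dz[-z**2*(z + 1)*exp(2*z)/2] = -z**3*exp(2*z) - 5*z**2*exp(2*z)/2 - z*exp(2*z) = f(z).

An antiderivative is F(z) = -z**2*(z + 1)*exp(2*z)/2.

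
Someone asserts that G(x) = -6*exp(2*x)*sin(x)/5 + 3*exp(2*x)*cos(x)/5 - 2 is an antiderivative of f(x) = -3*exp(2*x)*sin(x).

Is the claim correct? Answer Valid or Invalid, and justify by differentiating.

Valid - differentiating G returns exactly f.

d/dx[G] = -3*exp(2*x)*sin(x)
This equals f(x) exactly, so the claim holds.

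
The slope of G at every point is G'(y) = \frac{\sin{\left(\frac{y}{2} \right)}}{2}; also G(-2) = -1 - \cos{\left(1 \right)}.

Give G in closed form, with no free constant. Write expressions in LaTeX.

G(y) = - \cos{\left(\frac{y}{2} \right)} - 1

Recover the given G'(y) by differentiating a candidate G(y); any mismatch rules it out.
A general antiderivative is - \cos{\left(\frac{y}{2} \right)} + C.
The condition gives C = -1 - \cos{\left(1 \right)} - (- \cos{\left(1 \right)}) = -1.
So G(y) = - \cos{\left(\frac{y}{2} \right)} - 1.
Check: d/dy[- \cos{\left(\frac{y}{2} \right)} - 1] = \frac{\sin{\left(\frac{y}{2} \right)}}{2} = G'(y).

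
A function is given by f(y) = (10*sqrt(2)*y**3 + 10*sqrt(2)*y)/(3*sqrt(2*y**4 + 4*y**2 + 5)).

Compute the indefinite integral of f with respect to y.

F(y) = 5*sqrt(2)*sqrt(2*y**4 + 4*y**2 + 5)/6 + C

f matches the chain-rule pattern g'(h)*h' with inner function h(y) = y**4 + 2*y**2 + 5/2; substituting u = h(y) collapses the integral.
Check: d/dy[5*sqrt(2)*sqrt(2*y**4 + 4*y**2 + 5)/6] = (10*sqrt(2)*y**3 + 10*sqrt(2)*y)/(3*sqrt(2*y**4 + 4*y**2 + 5)) = f(y).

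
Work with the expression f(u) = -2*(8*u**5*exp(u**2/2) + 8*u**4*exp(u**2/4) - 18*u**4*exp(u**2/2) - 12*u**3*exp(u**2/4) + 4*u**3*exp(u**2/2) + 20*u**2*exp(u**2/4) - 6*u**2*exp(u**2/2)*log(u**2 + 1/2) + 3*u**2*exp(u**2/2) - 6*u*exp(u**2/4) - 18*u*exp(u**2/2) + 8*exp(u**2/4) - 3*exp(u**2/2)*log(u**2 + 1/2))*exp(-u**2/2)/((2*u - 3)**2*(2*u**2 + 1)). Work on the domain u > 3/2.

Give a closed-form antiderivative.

An antiderivative is F(u) = -2*u**3/(2*u - 3) + 8/(2*u*exp(u**2/4) - 3*exp(u**2/4)) - 3*log(u**2 + 1/2)/(2*u - 3).

Recognize the product-rule pattern: f = v'r + vr' with v = -2/(2*u - 3), r = u**3 + 3*log(u**2 + 1/2)/2 - 4*exp(-u**2/4), so integration by parts undoes it.
Check: d/du[-2*u**3/(2*u - 3) + 8/(2*u*exp(u**2/4) - 3*exp(u**2/4)) - 3*log(u**2 + 1/2)/(2*u - 3)] = (-16*u**5*exp(u**2/4) + 36*u**4*exp(u**2/4) - 16*u**4 - 8*u**3*exp(u**2/4) + 24*u**3 + 12*u**2*exp(u**2/4)*log(u**2 + 1/2) - 6*u**2*exp(u**2/4) - 40*u**2 + 36*u*exp(u**2/4) + 12*u + 6*exp(u**2/4)*log(u**2 + 1/2) - 16)/(8*u**4*exp(u**2/4) - 24*u**3*exp(u**2/4) + 22*u**2*exp(u**2/4) - 12*u*exp(u**2/4) + 9*exp(u**2/4)), which equals f(u).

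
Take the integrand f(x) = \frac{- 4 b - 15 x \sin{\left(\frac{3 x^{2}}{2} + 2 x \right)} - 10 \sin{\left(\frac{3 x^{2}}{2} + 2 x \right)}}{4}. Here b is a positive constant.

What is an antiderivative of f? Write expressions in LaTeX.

An antiderivative is F(x) = - b x + \frac{5 \cos{\left(\frac{3 x^{2}}{2} + 2 x \right)}}{4}.

Recover f(x) by differentiating a candidate F(x); any mismatch rules it out.
Check: d/dx[- b x + \frac{5 \cos{\left(\frac{3 x^{2}}{2} + 2 x \right)}}{4}] = - b - \frac{15 x \sin{\left(\frac{3 x^{2}}{2} + 2 x \right)}}{4} - \frac{5 \sin{\left(\frac{3 x^{2}}{2} + 2 x \right)}}{2}, which equals f(x).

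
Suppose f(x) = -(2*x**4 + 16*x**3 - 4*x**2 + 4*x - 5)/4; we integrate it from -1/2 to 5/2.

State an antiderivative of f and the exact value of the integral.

Antiderivative: F(x) = -x**5/10 - x**4 + x**3/3 - x**2/2 + 5*x/4; value = -6843/160

Since d/dx undoes antidifferentiation here, F'(x) = f(x) is required of F(x).
F(x) = -x**5/10 - x**4 + x**3/3 - x**2/2 + 5*x/4 is an antiderivative of f.
Check: d/dx[-x**5/10 - x**4 + x**3/3 - x**2/2 + 5*x/4] = -x**4/2 - 4*x**3 + x**2 - x + 5/4, which equals f(x).
F(5/2) = -8375/192; F(-1/2) = -817/960.
Integral = F(5/2) - F(-1/2) = -6843/160.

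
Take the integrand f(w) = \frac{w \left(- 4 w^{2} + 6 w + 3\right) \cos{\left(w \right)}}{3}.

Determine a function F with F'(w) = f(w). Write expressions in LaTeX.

An antiderivative is F(w) = - \frac{4 w^{3} \sin{\left(w \right)}}{3} + 2 w^{2} \sin{\left(w \right)} - 4 w^{2} \cos{\left(w \right)} + 9 w \sin{\left(w \right)} + 4 w \cos{\left(w \right)} - 4 \sin{\left(w \right)} + 9 \cos{\left(w \right)}.

A first test for any F(w): its w-derivative must equal f(w) identically.
Check: d/dw[- \frac{4 w^{3} \sin{\left(w \right)}}{3} + 2 w^{2} \sin{\left(w \right)} - 4 w^{2} \cos{\left(w \right)} + 9 w \sin{\left(w \right)} + 4 w \cos{\left(w \right)} - 4 \sin{\left(w \right)} + 9 \cos{\left(w \right)}] = - \frac{4 w^{3} \cos{\left(w \right)}}{3} + 2 w^{2} \cos{\left(w \right)} + w \cos{\left(w \right)}, which equals f(w).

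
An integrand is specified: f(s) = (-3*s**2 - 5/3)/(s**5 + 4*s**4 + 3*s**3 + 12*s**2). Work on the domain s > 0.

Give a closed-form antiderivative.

Factor the denominator (3*s**2*(s + 4)*(s**2 + 3)) and decompose: f = 22*(s - 4)/(171*(s**2 + 3)) - 149/(912*(s + 4)) + 5/(144*s) - 5/(36*s**2); each piece integrates to a log, atan, or power term.
Check: d/ds[5*log(s)/144 - 149*log(s + 4)/912 + 11*log(s**2 + 3)/171 - 88*sqrt(3)*atan(sqrt(3)*s/3)/513 + 5/(36*s)] = (-9*s**2 - 5)/(3*s**5 + 12*s**4 + 9*s**3 + 36*s**2), which equals f(s).

An antiderivative is F(s) = 5*log(s)/144 - 149*log(s + 4)/912 + 11*log(s**2 + 3)/171 - 88*sqrt(3)*atan(sqrt(3)*s/3)/513 + 5/(36*s).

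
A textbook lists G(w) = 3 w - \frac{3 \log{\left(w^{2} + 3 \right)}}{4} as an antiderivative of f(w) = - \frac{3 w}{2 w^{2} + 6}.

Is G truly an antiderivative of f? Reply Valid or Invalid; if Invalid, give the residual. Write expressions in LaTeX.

Invalid: d/dw[G] - f = 3, which is not 0.

d/dw[G] = \frac{6 w^{2} - 3 w + 18}{2 w^{2} + 6}
d/dw[G] - f(w) = 3 != 0.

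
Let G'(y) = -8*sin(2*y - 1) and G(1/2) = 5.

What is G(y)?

Since d/dy undoes antidifferentiation here, G(y) must give back the stated G'(y).
A general antiderivative is 4*cos(2*y - 1) + C.
The condition gives C = 5 - (4) = 1.
So G(y) = 4*cos(2*y - 1) + 1.
Check: d/dy[4*cos(2*y - 1) + 1] = -8*sin(2*y - 1) = G'(y).

G(y) = 4*cos(2*y - 1) + 1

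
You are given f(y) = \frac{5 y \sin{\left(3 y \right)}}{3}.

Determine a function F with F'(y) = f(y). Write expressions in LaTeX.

An antiderivative is F(y) = - \frac{5 \left(3 y \cos{\left(3 y \right)} - \sin{\left(3 y \right)}\right)}{27}.

Recover f(y) by differentiating a candidate F(y); any mismatch rules it out.
Check: d/dy[- \frac{5 \left(3 y \cos{\left(3 y \right)} - \sin{\left(3 y \right)}\right)}{27}] = \frac{5 y \sin{\left(3 y \right)}}{3} = f(y).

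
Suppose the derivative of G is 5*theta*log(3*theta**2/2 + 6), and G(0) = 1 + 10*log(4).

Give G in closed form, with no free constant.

G(theta) = 5*theta**2*log(3*theta**2/2 + 6)/2 - 5*theta**2/2 + 10*log(theta**2 + 4) + 1

Recover the given G'(theta) by differentiating a candidate G(theta); any mismatch rules it out.
A general antiderivative is 5*theta**2*log(3*theta**2/2 + 6)/2 - 5*theta**2/2 + 10*log(theta**2 + 4) + C.
The condition gives C = 1 + 10*log(4) - (10*log(4)) = 1.
So G(theta) = 5*theta**2*log(3*theta**2/2 + 6)/2 - 5*theta**2/2 + 10*log(theta**2 + 4) + 1.
Check: d/dtheta[5*theta**2*log(3*theta**2/2 + 6)/2 - 5*theta**2/2 + 10*log(theta**2 + 4) + 1] = 5*theta*log(theta**2/2 + 2) + 5*theta*log(3), which equals G'(theta).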